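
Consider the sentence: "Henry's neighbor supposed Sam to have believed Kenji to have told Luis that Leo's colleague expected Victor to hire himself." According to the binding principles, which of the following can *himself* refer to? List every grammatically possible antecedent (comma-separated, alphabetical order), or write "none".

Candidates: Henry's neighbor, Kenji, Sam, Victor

Victor

*himself* is a reflexive; Principle A requires it to be bound within its binding domain — the clause headed by 'hire'.
— Henry's neighbor: subject of the matrix clause; c-commands the reflexive but lies outside its binding domain — cannot bind it (Principle A).
— Kenji: subject of the clause headed by 'told'; c-commands the reflexive but lies outside its binding domain — cannot bind it (Principle A).
— Sam: subject of the clause headed by 'believed'; c-commands the reflexive but lies outside its binding domain — cannot bind it (Principle A).
— Victor: subject of the clause headed by 'hire'; c-commands the reflexive within its binding domain — allowed (Principle A).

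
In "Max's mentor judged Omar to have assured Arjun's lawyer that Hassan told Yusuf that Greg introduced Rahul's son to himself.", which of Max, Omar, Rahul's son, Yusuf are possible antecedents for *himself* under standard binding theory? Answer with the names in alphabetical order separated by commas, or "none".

Rahul's son

*himself* is a reflexive; Principle A requires it to be bound within its binding domain — the clause headed by 'introduced'.
— Max: possessor inside the subject DP of the matrix clause; does not c-command the reflexive — cannot bind it (Principle A).
— Omar: subject of the clause headed by 'assured'; c-commands the reflexive but lies outside its binding domain — cannot bind it (Principle A).
— Rahul's son: object of the clause headed by 'introduced'; c-commands the reflexive within its binding domain — allowed (Principle A).
— Yusuf: object of the clause headed by 'told'; c-commands the reflexive but lies outside its binding domain — cannot bind it (Principle A).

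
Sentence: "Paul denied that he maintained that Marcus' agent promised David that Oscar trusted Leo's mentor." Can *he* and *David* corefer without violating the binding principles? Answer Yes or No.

*David* is an R-expression; Principle C requires it to be free (not bound by any c-commanding expression).
— he: subject of the clause headed by 'maintained'; the pronoun c-commands the R-expression — coreference blocked (Principle C).

No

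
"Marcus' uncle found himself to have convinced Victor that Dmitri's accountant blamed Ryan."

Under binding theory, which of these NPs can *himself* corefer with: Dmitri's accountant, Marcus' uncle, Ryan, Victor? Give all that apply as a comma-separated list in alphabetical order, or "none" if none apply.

*himself* is a reflexive; Principle A requires it to be bound within its binding domain — the matrix clause.
— Dmitri's accountant: subject of the clause headed by 'blamed'; does not c-command the reflexive — cannot bind it (Principle A).
— Marcus' uncle: subject of the matrix clause; c-commands the reflexive within its binding domain — allowed (Principle A).
— Ryan: object of the clause headed by 'blamed'; does not c-command the reflexive — cannot bind it (Principle A).
— Victor: object of the clause headed by 'convinced'; does not c-command the reflexive — cannot bind it (Principle A).

Marcus' uncle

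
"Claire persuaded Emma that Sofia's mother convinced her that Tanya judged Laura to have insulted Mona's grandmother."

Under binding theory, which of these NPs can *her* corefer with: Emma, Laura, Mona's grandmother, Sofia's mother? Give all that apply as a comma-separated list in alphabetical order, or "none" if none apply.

*her* is a pronoun; Principle B requires it to be free in its binding domain — the clause headed by 'convinced'.
— Emma: object of the matrix clause; c-commands the pronoun but lies outside its binding domain — allowed.
— Laura: subject of the clause headed by 'insulted'; is c-commanded by the pronoun; coreference would bind this R-expression — blocked (Principle C).
— Mona's grandmother: object of the clause headed by 'insulted'; is c-commanded by the pronoun; coreference would bind this R-expression — blocked (Principle C).
— Sofia's mother: subject of the clause headed by 'convinced'; c-commands the pronoun within its binding domain — blocked (Principle B).

Emma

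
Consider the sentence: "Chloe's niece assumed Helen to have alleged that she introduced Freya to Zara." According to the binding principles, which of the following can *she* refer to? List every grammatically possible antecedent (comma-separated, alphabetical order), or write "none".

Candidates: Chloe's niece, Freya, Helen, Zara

*she* is a pronoun; Principle B requires it to be free in its binding domain — the clause headed by 'introduced'.
— Chloe's niece: subject of the matrix clause; c-commands the pronoun but lies outside its binding domain — allowed.
— Freya: object of the clause headed by 'introduced'; is c-commanded by the pronoun; coreference would bind this R-expression — blocked (Principle C).
— Helen: subject of the clause headed by 'alleged'; c-commands the pronoun but lies outside its binding domain — allowed.
— Zara: second object of the clause headed by 'introduced'; is c-commanded by the pronoun; coreference would bind this R-expression — blocked (Principle C).

Chloe's niece, Helen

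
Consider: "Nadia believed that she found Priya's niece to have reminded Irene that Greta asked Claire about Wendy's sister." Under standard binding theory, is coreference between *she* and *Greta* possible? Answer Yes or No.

*Greta* is an R-expression; Principle C requires it to be free (not bound by any c-commanding expression).
— she: subject of the clause headed by 'found'; the pronoun c-commands the R-expression — coreference blocked (Principle C).

No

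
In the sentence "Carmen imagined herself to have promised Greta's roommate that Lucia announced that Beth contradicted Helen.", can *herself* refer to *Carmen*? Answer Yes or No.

Yes

*herself* is a reflexive; Principle A requires it to be bound within its binding domain — the matrix clause.
— Carmen: subject of the matrix clause; c-commands the reflexive within its binding domain — allowed (Principle A).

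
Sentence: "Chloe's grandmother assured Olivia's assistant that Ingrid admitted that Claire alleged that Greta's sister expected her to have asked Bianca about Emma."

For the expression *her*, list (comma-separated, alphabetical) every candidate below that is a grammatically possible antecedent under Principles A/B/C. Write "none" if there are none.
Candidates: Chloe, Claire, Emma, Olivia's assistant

*her* is a pronoun; Principle B requires it to be free in its binding domain — the clause headed by 'expected'.
— Chloe: possessor inside the subject DP of the matrix clause; does not c-command the pronoun — Principle B does not apply; allowed.
— Claire: subject of the clause headed by 'alleged'; c-commands the pronoun but lies outside its binding domain — allowed.
— Emma: second object of the clause headed by 'asked'; is c-commanded by the pronoun; coreference would bind this R-expression — blocked (Principle C).
— Olivia's assistant: object of the matrix clause; c-commands the pronoun but lies outside its binding domain — allowed.

Chloe, Claire, Olivia's assistant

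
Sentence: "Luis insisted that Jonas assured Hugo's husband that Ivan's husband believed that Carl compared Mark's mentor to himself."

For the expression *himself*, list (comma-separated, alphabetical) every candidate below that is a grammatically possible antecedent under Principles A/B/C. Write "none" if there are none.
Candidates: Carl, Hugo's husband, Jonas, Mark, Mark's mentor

Carl, Mark's mentor

*himself* is a reflexive; Principle A requires it to be bound within its binding domain — the clause headed by 'compared'.
— Carl: subject of the clause headed by 'compared'; c-commands the reflexive within its binding domain — allowed (Principle A).
— Hugo's husband: object of the clause headed by 'assured'; c-commands the reflexive but lies outside its binding domain — cannot bind it (Principle A).
— Jonas: subject of the clause headed by 'assured'; c-commands the reflexive but lies outside its binding domain — cannot bind it (Principle A).
— Mark: possessor inside the object DP of the clause headed by 'compared'; does not c-command the reflexive — cannot bind it (Principle A).
— Mark's mentor: object of the clause headed by 'compared'; c-commands the reflexive within its binding domain — allowed (Principle A).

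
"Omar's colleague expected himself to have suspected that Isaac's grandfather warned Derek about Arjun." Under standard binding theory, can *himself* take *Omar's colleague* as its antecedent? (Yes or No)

*himself* is a reflexive; Principle A requires it to be bound within its binding domain — the matrix clause.
— Omar's colleague: subject of the matrix clause; c-commands the reflexive within its binding domain — allowed (Principle A).

Yes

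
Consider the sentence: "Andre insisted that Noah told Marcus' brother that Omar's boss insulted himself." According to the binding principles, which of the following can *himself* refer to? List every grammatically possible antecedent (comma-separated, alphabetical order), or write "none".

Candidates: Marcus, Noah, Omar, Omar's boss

Omar's boss

*himself* is a reflexive; Principle A requires it to be bound within its binding domain — the clause headed by 'insulted'.
— Marcus: possessor inside the object DP of the clause headed by 'told'; does not c-command the reflexive — cannot bind it (Principle A).
— Noah: subject of the clause headed by 'told'; c-commands the reflexive but lies outside its binding domain — cannot bind it (Principle A).
— Omar: possessor inside the subject DP of the clause headed by 'insulted'; does not c-command the reflexive — cannot bind it (Principle A).
— Omar's boss: subject of the clause headed by 'insulted'; c-commands the reflexive within its binding domain — allowed (Principle A).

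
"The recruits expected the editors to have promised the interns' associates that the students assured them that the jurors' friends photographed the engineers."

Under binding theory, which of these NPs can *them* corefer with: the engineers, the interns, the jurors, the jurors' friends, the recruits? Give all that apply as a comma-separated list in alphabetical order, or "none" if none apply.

*them* is a pronoun; Principle B requires it to be free in its binding domain — the clause headed by 'assured'.
— the engineers: object of the clause headed by 'photographed'; is c-commanded by the pronoun; coreference would bind this R-expression — blocked (Principle C).
— the interns: possessor inside the object DP of the clause headed by 'promised'; does not c-command the pronoun — Principle B does not apply; allowed.
— the jurors: possessor inside the subject DP of the clause headed by 'photographed'; is c-commanded by the pronoun; coreference would bind this R-expression — blocked (Principle C).
— the jurors' friends: subject of the clause headed by 'photographed'; is c-commanded by the pronoun; coreference would bind this R-expression — blocked (Principle C).
— the recruits: subject of the matrix clause; c-commands the pronoun but lies outside its binding domain — allowed.

the interns, the recruits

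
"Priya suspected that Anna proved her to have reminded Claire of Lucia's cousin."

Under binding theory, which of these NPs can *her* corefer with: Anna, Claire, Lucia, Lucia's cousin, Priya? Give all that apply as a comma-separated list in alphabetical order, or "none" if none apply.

*her* is a pronoun; Principle B requires it to be free in its binding domain — the clause headed by 'proved'.
— Anna: subject of the clause headed by 'proved'; c-commands the pronoun within its binding domain — blocked (Principle B).
— Claire: object of the clause headed by 'reminded'; is c-commanded by the pronoun; coreference would bind this R-expression — blocked (Principle C).
— Lucia: possessor inside the second object DP of the clause headed by 'reminded'; is c-commanded by the pronoun; coreference would bind this R-expression — blocked (Principle C).
— Lucia's cousin: second object of the clause headed by 'reminded'; is c-commanded by the pronoun; coreference would bind this R-expression — blocked (Principle C).
— Priya: subject of the matrix clause; c-commands the pronoun but lies outside its binding domain — allowed.

Priya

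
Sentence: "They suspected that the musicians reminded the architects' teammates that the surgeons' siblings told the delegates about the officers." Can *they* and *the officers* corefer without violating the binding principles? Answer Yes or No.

No

*the officers* is an R-expression; Principle C requires it to be free (not bound by any c-commanding expression).
— they: subject of the matrix clause; the pronoun c-commands the R-expression — coreference blocked (Principle C).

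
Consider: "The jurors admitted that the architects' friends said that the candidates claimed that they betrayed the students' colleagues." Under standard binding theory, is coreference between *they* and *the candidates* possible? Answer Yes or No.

*the candidates* is an R-expression; Principle C requires it to be free (not bound by any c-commanding expression).
— they: subject of the clause headed by 'betrayed'; the pronoun does not c-command the R-expression — coreference allowed.

Yes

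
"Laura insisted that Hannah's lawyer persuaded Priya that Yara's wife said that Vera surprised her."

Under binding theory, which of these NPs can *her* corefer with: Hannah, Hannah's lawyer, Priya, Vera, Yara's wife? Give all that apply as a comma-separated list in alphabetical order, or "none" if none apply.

Hannah, Hannah's lawyer, Priya, Yara's wife

*her* is a pronoun; Principle B requires it to be free in its binding domain — the clause headed by 'surprised'.
— Hannah: possessor inside the subject DP of the clause headed by 'persuaded'; does not c-command the pronoun — Principle B does not apply; allowed.
— Hannah's lawyer: subject of the clause headed by 'persuaded'; c-commands the pronoun but lies outside its binding domain — allowed.
— Priya: object of the clause headed by 'persuaded'; c-commands the pronoun but lies outside its binding domain — allowed.
— Vera: subject of the clause headed by 'surprised'; c-commands the pronoun within its binding domain — blocked (Principle B).
— Yara's wife: subject of the clause headed by 'said'; c-commands the pronoun but lies outside its binding domain — allowed.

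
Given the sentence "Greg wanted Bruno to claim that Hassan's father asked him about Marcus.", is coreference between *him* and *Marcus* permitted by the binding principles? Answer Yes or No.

No

*him* is a pronoun; Principle B requires it to be free in its binding domain — the clause headed by 'asked'.
— Marcus: second object of the clause headed by 'asked'; is c-commanded by the pronoun; coreference would bind this R-expression — blocked (Principle C).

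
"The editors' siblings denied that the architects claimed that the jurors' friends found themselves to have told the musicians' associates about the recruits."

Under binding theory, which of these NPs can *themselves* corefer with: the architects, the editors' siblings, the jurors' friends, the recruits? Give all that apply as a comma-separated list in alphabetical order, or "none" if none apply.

the jurors' friends

*themselves* is a reflexive; Principle A requires it to be bound within its binding domain — the clause headed by 'found'.
— the architects: subject of the clause headed by 'claimed'; c-commands the reflexive but lies outside its binding domain — cannot bind it (Principle A).
— the editors' siblings: subject of the matrix clause; c-commands the reflexive but lies outside its binding domain — cannot bind it (Principle A).
— the jurors' friends: subject of the clause headed by 'found'; c-commands the reflexive within its binding domain — allowed (Principle A).
— the recruits: second object of the clause headed by 'told'; does not c-command the reflexive — cannot bind it (Principle A).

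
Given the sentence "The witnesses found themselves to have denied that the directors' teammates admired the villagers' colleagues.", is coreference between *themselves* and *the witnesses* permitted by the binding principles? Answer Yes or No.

Yes

*themselves* is a reflexive; Principle A requires it to be bound within its binding domain — the matrix clause.
— the witnesses: subject of the matrix clause; c-commands the reflexive within its binding domain — allowed (Principle A).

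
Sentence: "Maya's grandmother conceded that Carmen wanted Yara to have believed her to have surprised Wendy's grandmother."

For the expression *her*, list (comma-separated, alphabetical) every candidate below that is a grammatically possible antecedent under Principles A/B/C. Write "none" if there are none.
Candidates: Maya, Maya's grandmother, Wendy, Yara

Maya, Maya's grandmother

*her* is a pronoun; Principle B requires it to be free in its binding domain — the clause headed by 'believed'.
— Maya: possessor inside the subject DP of the matrix clause; does not c-command the pronoun — Principle B does not apply; allowed.
— Maya's grandmother: subject of the matrix clause; c-commands the pronoun but lies outside its binding domain — allowed.
— Wendy: possessor inside the object DP of the clause headed by 'surprised'; is c-commanded by the pronoun; coreference would bind this R-expression — blocked (Principle C).
— Yara: subject of the clause headed by 'believed'; c-commands the pronoun within its binding domain — blocked (Principle B).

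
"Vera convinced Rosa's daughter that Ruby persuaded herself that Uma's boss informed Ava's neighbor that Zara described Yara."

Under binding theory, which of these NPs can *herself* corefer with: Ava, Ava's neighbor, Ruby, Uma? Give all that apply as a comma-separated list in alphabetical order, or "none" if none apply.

Ruby

*herself* is a reflexive; Principle A requires it to be bound within its binding domain — the clause headed by 'persuaded'.
— Ava: possessor inside the object DP of the clause headed by 'informed'; does not c-command the reflexive — cannot bind it (Principle A).
— Ava's neighbor: object of the clause headed by 'informed'; does not c-command the reflexive — cannot bind it (Principle A).
— Ruby: subject of the clause headed by 'persuaded'; c-commands the reflexive within its binding domain — allowed (Principle A).
— Uma: possessor inside the subject DP of the clause headed by 'informed'; does not c-command the reflexive — cannot bind it (Principle A).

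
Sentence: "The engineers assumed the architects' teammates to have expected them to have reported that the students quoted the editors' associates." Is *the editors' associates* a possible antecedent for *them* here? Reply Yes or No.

*them* is a pronoun; Principle B requires it to be free in its binding domain — the clause headed by 'expected'.
— the editors' associates: object of the clause headed by 'quoted'; is c-commanded by the pronoun; coreference would bind this R-expression — blocked (Principle C).

No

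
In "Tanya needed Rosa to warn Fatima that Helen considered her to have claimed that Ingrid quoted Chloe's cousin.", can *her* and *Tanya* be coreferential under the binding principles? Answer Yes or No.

Yes

*Tanya* is an R-expression; Principle C requires it to be free (not bound by any c-commanding expression).
— her: subject of the clause headed by 'claimed'; the pronoun does not c-command the R-expression — coreference allowed.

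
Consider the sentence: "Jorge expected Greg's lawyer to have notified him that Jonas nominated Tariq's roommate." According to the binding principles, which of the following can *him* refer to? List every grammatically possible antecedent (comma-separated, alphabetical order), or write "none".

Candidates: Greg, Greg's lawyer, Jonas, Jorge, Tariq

Greg, Jorge

*him* is a pronoun; Principle B requires it to be free in its binding domain — the clause headed by 'notified'.
— Greg: possessor inside the subject DP of the clause headed by 'notified'; does not c-command the pronoun — Principle B does not apply; allowed.
— Greg's lawyer: subject of the clause headed by 'notified'; c-commands the pronoun within its binding domain — blocked (Principle B).
— Jonas: subject of the clause headed by 'nominated'; is c-commanded by the pronoun; coreference would bind this R-expression — blocked (Principle C).
— Jorge: subject of the matrix clause; c-commands the pronoun but lies outside its binding domain — allowed.
— Tariq: possessor inside the object DP of the clause headed by 'nominated'; is c-commanded by the pronoun; coreference would bind this R-expression — blocked (Principle C).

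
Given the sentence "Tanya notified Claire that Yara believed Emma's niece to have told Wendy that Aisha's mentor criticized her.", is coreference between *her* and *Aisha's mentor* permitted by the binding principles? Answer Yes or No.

No

*her* is a pronoun; Principle B requires it to be free in its binding domain — the clause headed by 'criticized'.
— Aisha's mentor: subject of the clause headed by 'criticized'; c-commands the pronoun within its binding domain — blocked (Principle B).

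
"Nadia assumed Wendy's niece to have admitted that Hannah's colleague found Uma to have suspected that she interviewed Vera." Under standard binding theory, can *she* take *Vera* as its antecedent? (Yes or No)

No

*she* is a pronoun; Principle B requires it to be free in its binding domain — the clause headed by 'interviewed'.
— Vera: object of the clause headed by 'interviewed'; is c-commanded by the pronoun; coreference would bind this R-expression — blocked (Principle C).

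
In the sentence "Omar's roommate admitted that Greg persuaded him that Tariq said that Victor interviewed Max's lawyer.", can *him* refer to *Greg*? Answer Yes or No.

No

*him* is a pronoun; Principle B requires it to be free in its binding domain — the clause headed by 'persuaded'.
— Greg: subject of the clause headed by 'persuaded'; c-commands the pronoun within its binding domain — blocked (Principle B).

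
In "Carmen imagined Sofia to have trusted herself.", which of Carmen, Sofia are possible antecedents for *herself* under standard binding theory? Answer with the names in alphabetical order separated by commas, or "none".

Sofia

*herself* is a reflexive; Principle A requires it to be bound within its binding domain — the clause headed by 'trusted'.
— Carmen: subject of the matrix clause; c-commands the reflexive but lies outside its binding domain — cannot bind it (Principle A).
— Sofia: subject of the clause headed by 'trusted'; c-commands the reflexive within its binding domain — allowed (Principle A).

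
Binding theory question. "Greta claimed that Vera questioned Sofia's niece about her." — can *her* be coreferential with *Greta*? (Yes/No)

*her* is a pronoun; Principle B requires it to be free in its binding domain — the clause headed by 'questioned'.
— Greta: subject of the matrix clause; c-commands the pronoun but lies outside its binding domain — allowed.

Yes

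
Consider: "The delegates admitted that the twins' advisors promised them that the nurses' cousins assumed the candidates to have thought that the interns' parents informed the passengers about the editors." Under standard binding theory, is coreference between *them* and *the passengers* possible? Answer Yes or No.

*the passengers* is an R-expression; Principle C requires it to be free (not bound by any c-commanding expression).
— them: object of the clause headed by 'promised'; the pronoun c-commands the R-expression — coreference blocked (Principle C).

No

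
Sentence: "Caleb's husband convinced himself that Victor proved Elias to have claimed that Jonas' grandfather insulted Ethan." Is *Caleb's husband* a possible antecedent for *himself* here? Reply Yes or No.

Yes

*himself* is a reflexive; Principle A requires it to be bound within its binding domain — the matrix clause.
— Caleb's husband: subject of the matrix clause; c-commands the reflexive within its binding domain — allowed (Principle A).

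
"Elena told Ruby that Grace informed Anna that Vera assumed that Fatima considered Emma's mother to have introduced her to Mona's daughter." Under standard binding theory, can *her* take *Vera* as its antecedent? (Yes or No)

*her* is a pronoun; Principle B requires it to be free in its binding domain — the clause headed by 'introduced'.
— Vera: subject of the clause headed by 'assumed'; c-commands the pronoun but lies outside its binding domain — allowed.

Yes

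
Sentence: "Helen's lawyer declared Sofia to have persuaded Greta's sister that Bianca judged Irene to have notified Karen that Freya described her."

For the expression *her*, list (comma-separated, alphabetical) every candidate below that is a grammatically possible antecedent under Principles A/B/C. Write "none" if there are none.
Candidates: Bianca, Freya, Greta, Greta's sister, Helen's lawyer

*her* is a pronoun; Principle B requires it to be free in its binding domain — the clause headed by 'described'.
— Bianca: subject of the clause headed by 'judged'; c-commands the pronoun but lies outside its binding domain — allowed.
— Freya: subject of the clause headed by 'described'; c-commands the pronoun within its binding domain — blocked (Principle B).
— Greta: possessor inside the object DP of the clause headed by 'persuaded'; does not c-command the pronoun — Principle B does not apply; allowed.
— Greta's sister: object of the clause headed by 'persuaded'; c-commands the pronoun but lies outside its binding domain — allowed.
— Helen's lawyer: subject of the matrix clause; c-commands the pronoun but lies outside its binding domain — allowed.

Bianca, Greta, Greta's sister, Helen's lawyer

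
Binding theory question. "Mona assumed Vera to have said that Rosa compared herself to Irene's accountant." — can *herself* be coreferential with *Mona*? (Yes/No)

No

*herself* is a reflexive; Principle A requires it to be bound within its binding domain — the clause headed by 'compared'.
— Mona: subject of the matrix clause; c-commands the reflexive but lies outside its binding domain — cannot bind it (Principle A).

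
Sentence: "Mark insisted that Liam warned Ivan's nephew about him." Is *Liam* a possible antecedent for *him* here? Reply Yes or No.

*him* is a pronoun; Principle B requires it to be free in its binding domain — the clause headed by 'warned'.
— Liam: subject of the clause headed by 'warned'; c-commands the pronoun within its binding domain — blocked (Principle B).

No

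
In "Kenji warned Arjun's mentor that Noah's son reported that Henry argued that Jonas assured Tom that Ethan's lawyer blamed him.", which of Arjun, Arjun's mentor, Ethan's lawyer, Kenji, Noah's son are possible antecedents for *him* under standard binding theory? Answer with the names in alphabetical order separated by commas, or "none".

*him* is a pronoun; Principle B requires it to be free in its binding domain — the clause headed by 'blamed'.
— Arjun: possessor inside the object DP of the matrix clause; does not c-command the pronoun — Principle B does not apply; allowed.
— Arjun's mentor: object of the matrix clause; c-commands the pronoun but lies outside its binding domain — allowed.
— Ethan's lawyer: subject of the clause headed by 'blamed'; c-commands the pronoun within its binding domain — blocked (Principle B).
— Kenji: subject of the matrix clause; c-commands the pronoun but lies outside its binding domain — allowed.
— Noah's son: subject of the clause headed by 'reported'; c-commands the pronoun but lies outside its binding domain — allowed.

Arjun, Arjun's mentor, Kenji, Noah's son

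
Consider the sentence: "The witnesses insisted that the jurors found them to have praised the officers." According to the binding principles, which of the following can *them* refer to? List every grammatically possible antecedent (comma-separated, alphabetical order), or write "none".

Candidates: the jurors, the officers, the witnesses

*them* is a pronoun; Principle B requires it to be free in its binding domain — the clause headed by 'found'.
— the jurors: subject of the clause headed by 'found'; c-commands the pronoun within its binding domain — blocked (Principle B).
— the officers: object of the clause headed by 'praised'; is c-commanded by the pronoun; coreference would bind this R-expression — blocked (Principle C).
— the witnesses: subject of the matrix clause; c-commands the pronoun but lies outside its binding domain — allowed.

the witnesses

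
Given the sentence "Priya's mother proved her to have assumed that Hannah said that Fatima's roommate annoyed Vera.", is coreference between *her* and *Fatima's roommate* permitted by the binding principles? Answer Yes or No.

No

*her* is a pronoun; Principle B requires it to be free in its binding domain — the matrix clause.
— Fatima's roommate: subject of the clause headed by 'annoyed'; is c-commanded by the pronoun; coreference would bind this R-expression — blocked (Principle C).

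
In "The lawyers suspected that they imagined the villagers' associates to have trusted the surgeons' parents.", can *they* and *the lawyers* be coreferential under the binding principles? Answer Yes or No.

Yes

*the lawyers* is an R-expression; Principle C requires it to be free (not bound by any c-commanding expression).
— they: subject of the clause headed by 'imagined'; the pronoun does not c-command the R-expression — coreference allowed.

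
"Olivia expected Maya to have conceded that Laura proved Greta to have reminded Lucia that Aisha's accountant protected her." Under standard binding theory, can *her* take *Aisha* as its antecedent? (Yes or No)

Yes

*her* is a pronoun; Principle B requires it to be free in its binding domain — the clause headed by 'protected'.
— Aisha: possessor inside the subject DP of the clause headed by 'protected'; does not c-command the pronoun — Principle B does not apply; allowed.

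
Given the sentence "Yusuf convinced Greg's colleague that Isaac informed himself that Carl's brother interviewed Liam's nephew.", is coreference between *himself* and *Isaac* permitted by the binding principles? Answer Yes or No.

*himself* is a reflexive; Principle A requires it to be bound within its binding domain — the clause headed by 'informed'.
— Isaac: subject of the clause headed by 'informed'; c-commands the reflexive within its binding domain — allowed (Principle A).

Yes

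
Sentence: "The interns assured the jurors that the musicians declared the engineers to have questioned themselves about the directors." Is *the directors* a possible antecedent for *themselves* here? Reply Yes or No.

*themselves* is a reflexive; Principle A requires it to be bound within its binding domain — the clause headed by 'questioned'.
— the directors: second object of the clause headed by 'questioned'; does not c-command the reflexive — cannot bind it (Principle A).

No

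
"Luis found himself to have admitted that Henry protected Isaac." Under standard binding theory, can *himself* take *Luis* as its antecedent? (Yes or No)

*himself* is a reflexive; Principle A requires it to be bound within its binding domain — the matrix clause.
— Luis: subject of the matrix clause; c-commands the reflexive within its binding domain — allowed (Principle A).

Yes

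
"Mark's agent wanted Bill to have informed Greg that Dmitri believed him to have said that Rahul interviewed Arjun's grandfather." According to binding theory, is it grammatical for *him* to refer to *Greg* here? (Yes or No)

*Greg* is an R-expression; Principle C requires it to be free (not bound by any c-commanding expression).
— him: subject of the clause headed by 'said'; the pronoun does not c-command the R-expression — coreference allowed.

Yes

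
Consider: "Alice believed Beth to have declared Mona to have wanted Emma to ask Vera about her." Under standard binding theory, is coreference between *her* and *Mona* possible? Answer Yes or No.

Yes

*Mona* is an R-expression; Principle C requires it to be free (not bound by any c-commanding expression).
— her: second object of the clause headed by 'ask'; the pronoun does not c-command the R-expression — coreference allowed.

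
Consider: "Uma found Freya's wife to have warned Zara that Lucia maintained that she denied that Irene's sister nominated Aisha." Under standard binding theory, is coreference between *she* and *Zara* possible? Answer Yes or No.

Yes

*Zara* is an R-expression; Principle C requires it to be free (not bound by any c-commanding expression).
— she: subject of the clause headed by 'denied'; the pronoun does not c-command the R-expression — coreference allowed.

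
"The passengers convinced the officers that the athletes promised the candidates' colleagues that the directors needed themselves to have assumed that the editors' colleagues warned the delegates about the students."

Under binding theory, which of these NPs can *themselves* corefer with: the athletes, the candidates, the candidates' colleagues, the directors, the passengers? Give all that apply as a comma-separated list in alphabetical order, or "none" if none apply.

the directors

*themselves* is a reflexive; Principle A requires it to be bound within its binding domain — the clause headed by 'needed'.
— the athletes: subject of the clause headed by 'promised'; c-commands the reflexive but lies outside its binding domain — cannot bind it (Principle A).
— the candidates: possessor inside the object DP of the clause headed by 'promised'; does not c-command the reflexive — cannot bind it (Principle A).
— the candidates' colleagues: object of the clause headed by 'promised'; c-commands the reflexive but lies outside its binding domain — cannot bind it (Principle A).
— the directors: subject of the clause headed by 'needed'; c-commands the reflexive within its binding domain — allowed (Principle A).
— the passengers: subject of the matrix clause; c-commands the reflexive but lies outside its binding domain — cannot bind it (Principle A).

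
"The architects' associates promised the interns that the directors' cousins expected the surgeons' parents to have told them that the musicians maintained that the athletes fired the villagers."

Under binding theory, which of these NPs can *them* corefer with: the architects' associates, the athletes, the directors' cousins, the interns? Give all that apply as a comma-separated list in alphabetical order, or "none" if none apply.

the architects' associates, the directors' cousins, the interns

*them* is a pronoun; Principle B requires it to be free in its binding domain — the clause headed by 'told'.
— the architects' associates: subject of the matrix clause; c-commands the pronoun but lies outside its binding domain — allowed.
— the athletes: subject of the clause headed by 'fired'; is c-commanded by the pronoun; coreference would bind this R-expression — blocked (Principle C).
— the directors' cousins: subject of the clause headed by 'expected'; c-commands the pronoun but lies outside its binding domain — allowed.
— the interns: object of the matrix clause; c-commands the pronoun but lies outside its binding domain — allowed.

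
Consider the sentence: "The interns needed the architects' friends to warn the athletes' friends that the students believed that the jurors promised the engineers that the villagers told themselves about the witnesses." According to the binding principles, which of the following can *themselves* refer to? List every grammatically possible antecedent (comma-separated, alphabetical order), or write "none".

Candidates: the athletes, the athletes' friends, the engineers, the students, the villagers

*themselves* is a reflexive; Principle A requires it to be bound within its binding domain — the clause headed by 'told'.
— the athletes: possessor inside the object DP of the clause headed by 'warn'; does not c-command the reflexive — cannot bind it (Principle A).
— the athletes' friends: object of the clause headed by 'warn'; c-commands the reflexive but lies outside its binding domain — cannot bind it (Principle A).
— the engineers: object of the clause headed by 'promised'; c-commands the reflexive but lies outside its binding domain — cannot bind it (Principle A).
— the students: subject of the clause headed by 'believed'; c-commands the reflexive but lies outside its binding domain — cannot bind it (Principle A).
— the villagers: subject of the clause headed by 'told'; c-commands the reflexive within its binding domain — allowed (Principle A).

the villagers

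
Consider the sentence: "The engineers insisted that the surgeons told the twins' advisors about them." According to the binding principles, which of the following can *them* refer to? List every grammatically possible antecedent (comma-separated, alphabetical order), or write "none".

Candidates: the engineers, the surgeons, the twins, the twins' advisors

*them* is a pronoun; Principle B requires it to be free in its binding domain — the clause headed by 'told'.
— the engineers: subject of the matrix clause; c-commands the pronoun but lies outside its binding domain — allowed.
— the surgeons: subject of the clause headed by 'told'; c-commands the pronoun within its binding domain — blocked (Principle B).
— the twins: possessor inside the object DP of the clause headed by 'told'; does not c-command the pronoun — Principle B does not apply; allowed.
— the twins' advisors: object of the clause headed by 'told'; c-commands the pronoun within its binding domain — blocked (Principle B).

the engineers, the twins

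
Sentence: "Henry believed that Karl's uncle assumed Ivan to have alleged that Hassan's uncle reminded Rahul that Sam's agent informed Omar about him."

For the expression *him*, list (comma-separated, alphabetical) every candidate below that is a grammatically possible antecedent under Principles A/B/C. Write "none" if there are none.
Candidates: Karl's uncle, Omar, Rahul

*him* is a pronoun; Principle B requires it to be free in its binding domain — the clause headed by 'informed'.
— Karl's uncle: subject of the clause headed by 'assumed'; c-commands the pronoun but lies outside its binding domain — allowed.
— Omar: object of the clause headed by 'informed'; c-commands the pronoun within its binding domain — blocked (Principle B).
— Rahul: object of the clause headed by 'reminded'; c-commands the pronoun but lies outside its binding domain — allowed.

Karl's uncle, Rahul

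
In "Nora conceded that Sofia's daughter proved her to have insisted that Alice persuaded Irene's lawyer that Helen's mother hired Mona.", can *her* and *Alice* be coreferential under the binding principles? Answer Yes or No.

*Alice* is an R-expression; Principle C requires it to be free (not bound by any c-commanding expression).
— her: subject of the clause headed by 'insisted'; the pronoun c-commands the R-expression — coreference blocked (Principle C).

No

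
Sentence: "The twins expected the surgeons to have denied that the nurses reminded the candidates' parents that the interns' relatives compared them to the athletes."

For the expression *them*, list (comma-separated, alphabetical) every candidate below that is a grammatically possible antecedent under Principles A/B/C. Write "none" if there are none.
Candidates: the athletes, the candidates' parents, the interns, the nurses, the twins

*them* is a pronoun; Principle B requires it to be free in its binding domain — the clause headed by 'compared'.
— the athletes: second object of the clause headed by 'compared'; is c-commanded by the pronoun; coreference would bind this R-expression — blocked (Principle C).
— the candidates' parents: object of the clause headed by 'reminded'; c-commands the pronoun but lies outside its binding domain — allowed.
— the interns: possessor inside the subject DP of the clause headed by 'compared'; does not c-command the pronoun — Principle B does not apply; allowed.
— the nurses: subject of the clause headed by 'reminded'; c-commands the pronoun but lies outside its binding domain — allowed.
— the twins: subject of the matrix clause; c-commands the pronoun but lies outside its binding domain — allowed.

the candidates' parents, the interns, the nurses, the twins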